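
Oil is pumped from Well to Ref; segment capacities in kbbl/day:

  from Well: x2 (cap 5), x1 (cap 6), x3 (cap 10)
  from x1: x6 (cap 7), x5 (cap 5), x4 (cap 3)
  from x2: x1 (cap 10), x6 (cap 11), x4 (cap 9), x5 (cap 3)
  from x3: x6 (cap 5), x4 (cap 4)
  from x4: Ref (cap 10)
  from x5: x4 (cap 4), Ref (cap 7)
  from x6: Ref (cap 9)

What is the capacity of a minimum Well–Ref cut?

Augment Well→x1→x4→Ref: bottleneck 3, flow now 3.
Augment Well→x1→x5→Ref: bottleneck 3, flow now 6.
Augment Well→x2→x4→Ref: bottleneck 5, flow now 11.
Augment Well→x3→x4→Ref: bottleneck 2, flow now 13.
Augment Well→x3→x6→Ref: bottleneck 5, flow now 18.
Augment Well→x3→x4→x1→x5→Ref: bottleneck 2, flow now 20. (uses reverse residual edge)
No augmenting path remains; maximum flow = 20.
By max-flow min-cut, the minimum cut capacity equals the max flow.
In the residual graph, reachable from Well: {Well, x3}.
Min-cut edges: Well→x1 (6), Well→x2 (5), x3→x4 (4), x3→x6 (5); capacity 6 + 5 + 4 + 5 = 20.

20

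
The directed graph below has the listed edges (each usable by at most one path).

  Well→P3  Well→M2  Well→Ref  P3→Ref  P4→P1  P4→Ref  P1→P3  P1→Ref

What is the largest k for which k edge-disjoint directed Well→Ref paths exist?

Assign every edge capacity 1; by Menger, the answer equals the max flow.
Path Well→Ref (+1); total 1.
Path Well→P3→Ref (+1); total 2.
No residual Well→Ref path; max flow = 2.
Certifying cut of size 2: {Well→P3, Well→Ref}.

2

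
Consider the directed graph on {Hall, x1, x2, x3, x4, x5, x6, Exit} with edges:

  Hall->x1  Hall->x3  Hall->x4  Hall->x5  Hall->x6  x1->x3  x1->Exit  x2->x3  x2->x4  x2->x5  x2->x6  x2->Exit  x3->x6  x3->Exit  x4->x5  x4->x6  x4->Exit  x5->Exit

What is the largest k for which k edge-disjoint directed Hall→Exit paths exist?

4

Assign every edge capacity 1; by Menger, the answer equals the max flow.
Path Hall→x1→Exit (+1); total 1.
Path Hall→x3→Exit (+1); total 2.
Path Hall→x4→Exit (+1); total 3.
Path Hall→x5→Exit (+1); total 4.
No residual Hall→Exit path; max flow = 4.
Certifying cut of size 4: {Hall→x1, Hall→x3, Hall→x4, Hall→x5}.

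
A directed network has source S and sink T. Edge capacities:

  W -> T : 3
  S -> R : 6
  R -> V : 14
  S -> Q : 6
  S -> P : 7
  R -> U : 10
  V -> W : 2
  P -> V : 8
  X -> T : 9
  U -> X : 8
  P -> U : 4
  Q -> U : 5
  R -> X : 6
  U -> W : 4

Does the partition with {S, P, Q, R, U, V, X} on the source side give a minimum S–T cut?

Given cut capacity: 4 + 2 + 9 = 15.
Augment S→R→X→T: bottleneck 6, flow now 6.
Augment S→P→U→W→T: bottleneck 3, flow now 9.
Augment S→P→U→X→T: bottleneck 1, flow now 10.
Augment S→Q→U→X→T: bottleneck 2, flow now 12.
No augmenting path remains; maximum flow = 12.
In the residual graph, reachable from S: {S, P, Q, R, U, V, W, X}.
Min-cut edges: W→T (3), X→T (9); capacity 3 + 9 = 12.
Cut capacity 15 exceeds the max flow 12, so it is not minimum.

No — its capacity is 15, but the minimum cut has capacity 12.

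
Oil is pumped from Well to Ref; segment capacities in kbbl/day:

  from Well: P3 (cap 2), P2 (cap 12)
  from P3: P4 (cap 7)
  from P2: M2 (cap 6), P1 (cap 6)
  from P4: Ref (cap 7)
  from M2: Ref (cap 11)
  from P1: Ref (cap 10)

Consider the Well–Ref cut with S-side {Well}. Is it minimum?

Yes — it is a minimum cut (capacity 14).

Given cut capacity: 2 + 12 = 14.
Augment Well→P3→P4→Ref: bottleneck 2, flow now 2.
Augment Well→P2→M2→Ref: bottleneck 6, flow now 8.
Augment Well→P2→P1→Ref: bottleneck 6, flow now 14.
No augmenting path remains; maximum flow = 14.
Cut capacity 14 equals the max flow, so it is a minimum cut.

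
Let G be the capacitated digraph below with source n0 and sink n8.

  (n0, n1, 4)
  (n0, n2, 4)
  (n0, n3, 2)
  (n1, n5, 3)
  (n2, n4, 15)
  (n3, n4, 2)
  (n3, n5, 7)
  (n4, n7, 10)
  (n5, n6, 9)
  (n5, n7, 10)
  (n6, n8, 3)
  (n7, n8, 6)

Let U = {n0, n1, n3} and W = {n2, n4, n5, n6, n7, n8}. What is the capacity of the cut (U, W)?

Edges leaving {n0, n1, n3}: n0→n2 (4), n1→n5 (3), n3→n4 (2), n3→n5 (7).
Cut capacity = 4 + 3 + 2 + 7 = 16.

16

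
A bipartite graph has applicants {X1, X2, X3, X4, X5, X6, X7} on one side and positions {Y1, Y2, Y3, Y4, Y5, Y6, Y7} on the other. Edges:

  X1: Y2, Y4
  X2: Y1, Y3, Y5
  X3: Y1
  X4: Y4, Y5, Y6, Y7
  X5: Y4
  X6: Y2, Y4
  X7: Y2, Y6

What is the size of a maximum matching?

Unit-capacity flow: source→left, listed edges, right→sink; max matching = max flow.
Augmenting path X1→Y2 (+1); matched 1.
Augmenting path X2→Y1 (+1); matched 2.
Augmenting path X4→Y4 (+1); matched 3.
Augmenting path X7→Y6 (+1); matched 4.
Augmenting path X3→Y1→X2→Y3 (+1); matched 5.
Augmenting path X5→Y4→X4→Y5 (+1); matched 6.
No augmenting path remains; maximum matching = 6.
König certificate: {X2, X3, X4, X7, Y2, Y4} is a vertex cover of size 6 (every listed pair touches it), so no matching can be larger.

6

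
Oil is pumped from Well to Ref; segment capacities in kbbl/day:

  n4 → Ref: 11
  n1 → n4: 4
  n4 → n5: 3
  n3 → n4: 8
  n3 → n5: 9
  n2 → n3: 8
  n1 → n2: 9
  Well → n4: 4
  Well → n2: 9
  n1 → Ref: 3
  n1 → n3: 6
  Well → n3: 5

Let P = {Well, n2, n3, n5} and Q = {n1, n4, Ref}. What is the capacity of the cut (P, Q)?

12

Edges leaving {Well, n2, n3, n5}: Well→n4 (4), n3→n4 (8).
Cut capacity = 4 + 8 = 12.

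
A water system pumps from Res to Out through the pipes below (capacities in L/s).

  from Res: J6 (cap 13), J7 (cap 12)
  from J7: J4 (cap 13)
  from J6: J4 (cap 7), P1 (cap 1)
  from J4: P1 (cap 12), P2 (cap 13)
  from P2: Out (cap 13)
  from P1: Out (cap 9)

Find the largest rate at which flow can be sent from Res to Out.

20

Augment Res→J6→P1→Out: bottleneck 1, flow now 1.
Augment Res→J7→J4→P2→Out: bottleneck 12, flow now 13.
Augment Res→J6→J4→P2→Out: bottleneck 1, flow now 14.
Augment Res→J6→J4→P1→Out: bottleneck 6, flow now 20.
No augmenting path remains; maximum flow = 20.
In the residual graph, reachable from Res: {Res, J6}.
Min-cut edges: Res→J7 (12), J6→J4 (7), J6→P1 (1); capacity 12 + 7 + 1 = 20.
This cut is saturated, so no flow can exceed 20.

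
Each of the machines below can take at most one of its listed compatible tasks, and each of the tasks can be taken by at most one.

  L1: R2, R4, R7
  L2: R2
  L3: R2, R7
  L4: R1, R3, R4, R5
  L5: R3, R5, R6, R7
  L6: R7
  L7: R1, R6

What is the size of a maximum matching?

Unit-capacity flow: source→left, listed edges, right→sink; max matching = max flow.
Augmenting path L1→R2 (+1); matched 1.
Augmenting path L3→R7 (+1); matched 2.
Augmenting path L4→R1 (+1); matched 3.
Augmenting path L5→R3 (+1); matched 4.
Augmenting path L7→R6 (+1); matched 5.
Augmenting path L2→R2→L1→R4 (+1); matched 6.
No augmenting path remains; maximum matching = 6.
König certificate: {L1, L4, L5, L7, R2, R7} is a vertex cover of size 6 (every listed pair touches it), so no matching can be larger.

6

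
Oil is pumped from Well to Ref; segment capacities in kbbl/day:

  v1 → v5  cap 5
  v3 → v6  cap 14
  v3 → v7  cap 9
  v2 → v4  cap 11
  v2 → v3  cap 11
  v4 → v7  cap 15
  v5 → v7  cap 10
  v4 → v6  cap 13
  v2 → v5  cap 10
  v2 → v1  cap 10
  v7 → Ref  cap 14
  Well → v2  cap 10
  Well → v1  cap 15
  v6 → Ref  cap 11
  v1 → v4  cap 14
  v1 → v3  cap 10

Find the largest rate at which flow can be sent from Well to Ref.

Augment Well→v1→v3→v6→Ref: bottleneck 10, flow now 10.
Augment Well→v1→v4→v6→Ref: bottleneck 1, flow now 11.
Augment Well→v1→v4→v7→Ref: bottleneck 4, flow now 15.
Augment Well→v2→v3→v7→Ref: bottleneck 9, flow now 24.
Augment Well→v2→v4→v7→Ref: bottleneck 1, flow now 25.
No augmenting path remains; maximum flow = 25.
In the residual graph, reachable from Well: {Well}.
Min-cut edges: Well→v1 (15), Well→v2 (10); capacity 15 + 10 = 25.
This cut is saturated, so no flow can exceed 25.

25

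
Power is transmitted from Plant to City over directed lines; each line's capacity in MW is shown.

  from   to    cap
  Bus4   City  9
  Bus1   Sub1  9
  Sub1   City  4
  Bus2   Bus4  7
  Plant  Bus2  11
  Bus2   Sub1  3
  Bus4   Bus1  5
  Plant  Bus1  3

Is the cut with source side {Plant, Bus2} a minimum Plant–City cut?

Given cut capacity: 3 + 7 + 3 = 13.
Augment Plant→Bus1→Sub1→City: bottleneck 3, flow now 3.
Augment Plant→Bus2→Bus4→City: bottleneck 7, flow now 10.
Augment Plant→Bus2→Sub1→City: bottleneck 1, flow now 11.
No augmenting path remains; maximum flow = 11.
In the residual graph, reachable from Plant: {Plant, Bus1, Bus2, Sub1}.
Min-cut edges: Bus2→Bus4 (7), Sub1→City (4); capacity 7 + 4 = 11.
Cut capacity 13 exceeds the max flow 11, so it is not minimum.

No — its capacity is 13, but the minimum cut has capacity 11.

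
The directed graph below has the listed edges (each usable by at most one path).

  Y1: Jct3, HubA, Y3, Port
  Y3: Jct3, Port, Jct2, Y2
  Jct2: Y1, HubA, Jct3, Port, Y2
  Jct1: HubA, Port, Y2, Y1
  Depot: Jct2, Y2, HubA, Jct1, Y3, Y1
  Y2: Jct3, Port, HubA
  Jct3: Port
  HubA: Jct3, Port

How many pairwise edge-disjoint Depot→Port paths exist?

6

Assign every edge capacity 1; by Menger, the answer equals the max flow.
Path Depot→Jct1→Port (+1); total 1.
Path Depot→Y1→Port (+1); total 2.
Path Depot→Y3→Port (+1); total 3.
Path Depot→Jct2→Port (+1); total 4.
Path Depot→Y2→Port (+1); total 5.
Path Depot→HubA→Port (+1); total 6.
No residual Depot→Port path; max flow = 6.
Certifying cut of size 6: {Depot→HubA, Depot→Jct1, Depot→Jct2, Depot→Y1, Depot→Y2, Depot→Y3}.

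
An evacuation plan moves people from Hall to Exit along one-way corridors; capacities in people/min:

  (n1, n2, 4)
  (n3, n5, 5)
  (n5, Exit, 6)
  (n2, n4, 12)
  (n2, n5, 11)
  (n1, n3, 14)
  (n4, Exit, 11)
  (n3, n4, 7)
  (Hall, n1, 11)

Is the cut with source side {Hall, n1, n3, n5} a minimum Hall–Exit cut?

Given cut capacity: 4 + 7 + 6 = 17.
Augment Hall→n1→n2→n4→Exit: bottleneck 4, flow now 4.
Augment Hall→n1→n3→n4→Exit: bottleneck 7, flow now 11.
No augmenting path remains; maximum flow = 11.
In the residual graph, reachable from Hall: {Hall}.
Min-cut edges: Hall→n1 (11); capacity 11 = 11.
Cut capacity 17 exceeds the max flow 11, so it is not minimum.

No — its capacity is 17, but the minimum cut has capacity 11.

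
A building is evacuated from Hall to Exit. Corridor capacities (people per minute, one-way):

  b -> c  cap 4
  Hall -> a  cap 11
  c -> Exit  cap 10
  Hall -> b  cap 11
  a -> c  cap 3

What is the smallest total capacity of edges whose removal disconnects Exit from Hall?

Augment Hall→a→c→Exit: bottleneck 3, flow now 3.
Augment Hall→b→c→Exit: bottleneck 4, flow now 7.
No augmenting path remains; maximum flow = 7.
By max-flow min-cut, the minimum cut capacity equals the max flow.
In the residual graph, reachable from Hall: {Hall, a, b}.
Min-cut edges: a→c (3), b→c (4); capacity 3 + 4 = 7.

7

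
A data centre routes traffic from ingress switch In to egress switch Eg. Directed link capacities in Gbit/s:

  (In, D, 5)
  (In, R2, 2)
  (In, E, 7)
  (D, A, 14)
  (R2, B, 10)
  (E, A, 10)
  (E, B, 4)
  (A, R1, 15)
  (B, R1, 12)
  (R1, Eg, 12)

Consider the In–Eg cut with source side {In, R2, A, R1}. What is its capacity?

34

Edges leaving {In, R2, A, R1}: In→D (5), In→E (7), R2→B (10), R1→Eg (12).
Cut capacity = 5 + 7 + 10 + 12 = 34.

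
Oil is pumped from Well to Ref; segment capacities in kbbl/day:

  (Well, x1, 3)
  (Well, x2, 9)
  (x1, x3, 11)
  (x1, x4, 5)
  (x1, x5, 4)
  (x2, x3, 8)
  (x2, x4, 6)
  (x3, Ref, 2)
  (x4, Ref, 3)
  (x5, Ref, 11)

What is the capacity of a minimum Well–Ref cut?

8

Augment Well→x1→x3→Ref: bottleneck 2, flow now 2.
Augment Well→x1→x4→Ref: bottleneck 1, flow now 3.
Augment Well→x2→x4→Ref: bottleneck 2, flow now 5.
Augment Well→x2→x3→x1→x5→Ref: bottleneck 2, flow now 7. (uses reverse residual edge)
Augment Well→x2→x4→x1→x5→Ref: bottleneck 1, flow now 8. (uses reverse residual edge)
No augmenting path remains; maximum flow = 8.
By max-flow min-cut, the minimum cut capacity equals the max flow.
In the residual graph, reachable from Well: {Well, x2, x3, x4}.
Min-cut edges: Well→x1 (3), x3→Ref (2), x4→Ref (3); capacity 3 + 2 + 3 = 8.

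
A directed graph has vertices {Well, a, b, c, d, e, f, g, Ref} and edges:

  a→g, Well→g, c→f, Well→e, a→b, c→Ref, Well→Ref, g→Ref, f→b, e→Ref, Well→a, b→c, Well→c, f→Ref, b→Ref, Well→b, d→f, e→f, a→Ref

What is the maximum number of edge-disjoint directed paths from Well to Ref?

Assign every edge capacity 1; by Menger, the answer equals the max flow.
Path Well→Ref (+1); total 1.
Path Well→a→Ref (+1); total 2.
Path Well→b→Ref (+1); total 3.
Path Well→c→Ref (+1); total 4.
Path Well→e→Ref (+1); total 5.
Path Well→g→Ref (+1); total 6.
No residual Well→Ref path; max flow = 6.
Certifying cut of size 6: {Well→Ref, Well→a, Well→b, Well→c, Well→e, Well→g}.

6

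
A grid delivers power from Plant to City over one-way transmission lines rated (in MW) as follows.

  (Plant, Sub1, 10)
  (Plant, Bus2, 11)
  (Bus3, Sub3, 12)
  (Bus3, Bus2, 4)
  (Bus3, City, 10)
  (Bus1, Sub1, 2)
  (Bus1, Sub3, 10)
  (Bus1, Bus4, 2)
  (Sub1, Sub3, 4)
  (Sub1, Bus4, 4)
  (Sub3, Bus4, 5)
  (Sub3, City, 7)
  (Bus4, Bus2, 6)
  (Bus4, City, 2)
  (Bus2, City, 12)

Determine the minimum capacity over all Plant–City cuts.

18

Augment Plant→Bus2→City: bottleneck 11, flow now 11.
Augment Plant→Sub1→Sub3→City: bottleneck 4, flow now 15.
Augment Plant→Sub1→Bus4→City: bottleneck 2, flow now 17.
Augment Plant→Sub1→Bus4→Bus2→City: bottleneck 1, flow now 18.
No augmenting path remains; maximum flow = 18.
By max-flow min-cut, the minimum cut capacity equals the max flow.
In the residual graph, reachable from Plant: {Plant, Sub1, Bus4, Bus2}.
Min-cut edges: Sub1→Sub3 (4), Bus4→City (2), Bus2→City (12); capacity 4 + 2 + 12 = 18.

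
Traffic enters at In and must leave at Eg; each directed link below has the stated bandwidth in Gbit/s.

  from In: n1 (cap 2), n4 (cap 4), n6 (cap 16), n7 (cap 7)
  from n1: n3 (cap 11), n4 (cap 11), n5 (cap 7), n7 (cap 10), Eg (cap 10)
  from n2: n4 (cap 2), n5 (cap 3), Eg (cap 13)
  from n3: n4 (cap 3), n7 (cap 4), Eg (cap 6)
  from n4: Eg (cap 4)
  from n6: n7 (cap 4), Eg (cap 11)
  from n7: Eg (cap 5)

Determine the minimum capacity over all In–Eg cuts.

Augment In→n1→Eg: bottleneck 2, flow now 2.
Augment In→n4→Eg: bottleneck 4, flow now 6.
Augment In→n6→Eg: bottleneck 11, flow now 17.
Augment In→n7→Eg: bottleneck 5, flow now 22.
No augmenting path remains; maximum flow = 22.
By max-flow min-cut, the minimum cut capacity equals the max flow.
In the residual graph, reachable from In: {In, n6, n7}.
Min-cut edges: In→n1 (2), In→n4 (4), n6→Eg (11), n7→Eg (5); capacity 2 + 4 + 11 + 5 = 22.

22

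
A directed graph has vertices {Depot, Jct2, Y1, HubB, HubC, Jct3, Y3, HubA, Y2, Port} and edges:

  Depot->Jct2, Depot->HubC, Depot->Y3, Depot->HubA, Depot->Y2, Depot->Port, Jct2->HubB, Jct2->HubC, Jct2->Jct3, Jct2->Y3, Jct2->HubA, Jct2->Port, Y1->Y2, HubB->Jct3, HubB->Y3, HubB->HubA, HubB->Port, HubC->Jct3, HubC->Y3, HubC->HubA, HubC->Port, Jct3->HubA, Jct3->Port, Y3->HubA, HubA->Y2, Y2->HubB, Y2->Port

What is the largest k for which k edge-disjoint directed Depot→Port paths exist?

Assign every edge capacity 1; by Menger, the answer equals the max flow.
Path Depot→Port (+1); total 1.
Path Depot→Jct2→Port (+1); total 2.
Path Depot→HubC→Port (+1); total 3.
Path Depot→Y2→Port (+1); total 4.
Path Depot→HubA→Y2→HubB→Port (+1); total 5.
No residual Depot→Port path; max flow = 5.
Certifying cut of size 5: {Depot→HubC, Depot→Jct2, Depot→Port, Depot→Y2, HubA→Y2}.

5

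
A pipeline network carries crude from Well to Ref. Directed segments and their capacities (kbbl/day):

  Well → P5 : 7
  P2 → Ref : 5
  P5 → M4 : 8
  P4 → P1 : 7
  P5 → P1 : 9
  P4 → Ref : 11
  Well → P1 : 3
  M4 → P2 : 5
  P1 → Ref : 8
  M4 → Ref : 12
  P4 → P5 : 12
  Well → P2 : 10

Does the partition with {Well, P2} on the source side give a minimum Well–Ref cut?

Given cut capacity: 7 + 3 + 5 = 15.
Augment Well→P1→Ref: bottleneck 3, flow now 3.
Augment Well→P2→Ref: bottleneck 5, flow now 8.
Augment Well→P5→P1→Ref: bottleneck 5, flow now 13.
Augment Well→P5→M4→Ref: bottleneck 2, flow now 15.
No augmenting path remains; maximum flow = 15.
Cut capacity 15 equals the max flow, so it is a minimum cut.

Yes — it is a minimum cut (capacity 15).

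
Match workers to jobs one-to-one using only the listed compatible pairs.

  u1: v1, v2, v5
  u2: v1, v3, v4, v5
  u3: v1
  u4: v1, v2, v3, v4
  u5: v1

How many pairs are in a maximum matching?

Unit-capacity flow: source→left, listed edges, right→sink; max matching = max flow.
Augmenting path u1→v1 (+1); matched 1.
Augmenting path u2→v3 (+1); matched 2.
Augmenting path u4→v2 (+1); matched 3.
Augmenting path u3→v1→u1→v5 (+1); matched 4.
No augmenting path remains; maximum matching = 4.
König certificate: {u1, u2, u4, v1} is a vertex cover of size 4 (every listed pair touches it), so no matching can be larger.

4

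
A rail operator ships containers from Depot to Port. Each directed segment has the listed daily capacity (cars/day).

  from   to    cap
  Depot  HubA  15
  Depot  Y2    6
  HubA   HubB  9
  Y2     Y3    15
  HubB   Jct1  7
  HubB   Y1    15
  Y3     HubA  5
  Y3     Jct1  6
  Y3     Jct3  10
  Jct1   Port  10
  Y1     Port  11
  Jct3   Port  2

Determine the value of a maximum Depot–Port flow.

15

Augment Depot→HubA→HubB→Jct1→Port: bottleneck 7, flow now 7.
Augment Depot→HubA→HubB→Y1→Port: bottleneck 2, flow now 9.
Augment Depot→Y2→Y3→Jct1→Port: bottleneck 3, flow now 12.
Augment Depot→Y2→Y3→Jct3→Port: bottleneck 2, flow now 14.
Augment Depot→Y2→Y3→Jct1→HubB→Y1→Port: bottleneck 1, flow now 15. (uses reverse residual edge)
No augmenting path remains; maximum flow = 15.
In the residual graph, reachable from Depot: {Depot, HubA}.
Min-cut edges: Depot→Y2 (6), HubA→HubB (9); capacity 6 + 9 = 15.
This cut is saturated, so no flow can exceed 15.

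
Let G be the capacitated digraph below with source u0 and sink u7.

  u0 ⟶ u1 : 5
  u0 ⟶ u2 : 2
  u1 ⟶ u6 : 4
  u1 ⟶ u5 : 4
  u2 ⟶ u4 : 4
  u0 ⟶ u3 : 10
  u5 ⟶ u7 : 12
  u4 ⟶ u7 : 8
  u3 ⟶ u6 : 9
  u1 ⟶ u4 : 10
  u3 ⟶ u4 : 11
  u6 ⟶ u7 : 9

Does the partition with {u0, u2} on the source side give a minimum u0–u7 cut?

No — its capacity is 19, but the minimum cut has capacity 17.

Given cut capacity: 5 + 10 + 4 = 19.
Augment u0→u1→u4→u7: bottleneck 5, flow now 5.
Augment u0→u2→u4→u7: bottleneck 2, flow now 7.
Augment u0→u3→u4→u7: bottleneck 1, flow now 8.
Augment u0→u3→u6→u7: bottleneck 9, flow now 17.
No augmenting path remains; maximum flow = 17.
In the residual graph, reachable from u0: {u0}.
Min-cut edges: u0→u1 (5), u0→u2 (2), u0→u3 (10); capacity 5 + 2 + 10 = 17.
Cut capacity 19 exceeds the max flow 17, so it is not minimum.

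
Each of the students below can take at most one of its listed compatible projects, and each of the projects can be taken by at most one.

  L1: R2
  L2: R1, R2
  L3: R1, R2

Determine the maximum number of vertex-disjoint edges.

2

Unit-capacity flow: source→left, listed edges, right→sink; max matching = max flow.
Augmenting path L1→R2 (+1); matched 1.
Augmenting path L2→R1 (+1); matched 2.
No augmenting path remains; maximum matching = 2.
König certificate: {R1, R2} is a vertex cover of size 2 (every listed pair touches it), so no matching can be larger.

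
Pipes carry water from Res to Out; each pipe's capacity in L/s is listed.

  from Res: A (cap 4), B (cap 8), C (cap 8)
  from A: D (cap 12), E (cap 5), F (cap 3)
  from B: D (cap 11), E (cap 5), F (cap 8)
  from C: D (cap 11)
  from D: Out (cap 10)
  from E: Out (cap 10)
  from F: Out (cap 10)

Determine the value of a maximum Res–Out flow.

Augment Res→A→D→Out: bottleneck 4, flow now 4.
Augment Res→B→D→Out: bottleneck 6, flow now 10.
Augment Res→B→E→Out: bottleneck 2, flow now 12.
Augment Res→C→D→A→E→Out: bottleneck 4, flow now 16. (uses reverse residual edge)
Augment Res→C→D→B→E→Out: bottleneck 3, flow now 19. (uses reverse residual edge)
Augment Res→C→D→B→F→Out: bottleneck 1, flow now 20. (uses reverse residual edge)
No augmenting path remains; maximum flow = 20.
In the residual graph, reachable from Res: {Res}.
Min-cut edges: Res→A (4), Res→B (8), Res→C (8); capacity 4 + 8 + 8 = 20.
This cut is saturated, so no flow can exceed 20.

20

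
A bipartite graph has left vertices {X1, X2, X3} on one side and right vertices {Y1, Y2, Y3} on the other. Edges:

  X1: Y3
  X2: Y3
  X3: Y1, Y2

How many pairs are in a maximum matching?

2

Unit-capacity flow: source→left, listed edges, right→sink; max matching = max flow.
Augmenting path X1→Y3 (+1); matched 1.
Augmenting path X3→Y1 (+1); matched 2.
No augmenting path remains; maximum matching = 2.
König certificate: {X3, Y3} is a vertex cover of size 2 (every listed pair touches it), so no matching can be larger.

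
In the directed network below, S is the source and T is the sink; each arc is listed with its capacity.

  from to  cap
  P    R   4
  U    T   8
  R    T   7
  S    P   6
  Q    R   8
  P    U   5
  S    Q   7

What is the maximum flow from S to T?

Augment S→P→R→T: bottleneck 4, flow now 4.
Augment S→P→U→T: bottleneck 2, flow now 6.
Augment S→Q→R→T: bottleneck 3, flow now 9.
Augment S→Q→R→P→U→T: bottleneck 3, flow now 12. (uses reverse residual edge)
No augmenting path remains; maximum flow = 12.
In the residual graph, reachable from S: {S, P, Q, R}.
Min-cut edges: P→U (5), R→T (7); capacity 5 + 7 = 12.
This cut is saturated, so no flow can exceed 12.

12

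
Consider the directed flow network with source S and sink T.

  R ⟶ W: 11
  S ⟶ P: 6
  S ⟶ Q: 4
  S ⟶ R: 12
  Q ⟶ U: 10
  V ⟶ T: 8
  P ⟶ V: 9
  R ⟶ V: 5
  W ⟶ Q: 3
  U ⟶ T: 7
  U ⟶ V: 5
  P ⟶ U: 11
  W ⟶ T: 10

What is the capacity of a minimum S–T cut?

22

Augment S→P→U→T: bottleneck 6, flow now 6.
Augment S→Q→U→T: bottleneck 1, flow now 7.
Augment S→R→V→T: bottleneck 5, flow now 12.
Augment S→R→W→T: bottleneck 7, flow now 19.
Augment S→Q→U→V→T: bottleneck 3, flow now 22.
No augmenting path remains; maximum flow = 22.
By max-flow min-cut, the minimum cut capacity equals the max flow.
In the residual graph, reachable from S: {S}.
Min-cut edges: S→P (6), S→Q (4), S→R (12); capacity 6 + 4 + 12 = 22.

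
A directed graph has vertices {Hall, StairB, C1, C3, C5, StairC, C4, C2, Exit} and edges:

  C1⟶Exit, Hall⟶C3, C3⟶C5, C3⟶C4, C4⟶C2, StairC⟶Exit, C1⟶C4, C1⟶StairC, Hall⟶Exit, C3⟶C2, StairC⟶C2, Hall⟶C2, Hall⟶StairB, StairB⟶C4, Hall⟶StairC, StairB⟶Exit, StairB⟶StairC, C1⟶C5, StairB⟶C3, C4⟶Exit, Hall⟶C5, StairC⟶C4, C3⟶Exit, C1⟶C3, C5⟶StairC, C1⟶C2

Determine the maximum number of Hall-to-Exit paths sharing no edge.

Assign every edge capacity 1; by Menger, the answer equals the max flow.
Path Hall→Exit (+1); total 1.
Path Hall→StairB→Exit (+1); total 2.
Path Hall→C3→Exit (+1); total 3.
Path Hall→StairC→Exit (+1); total 4.
Path Hall→C5→StairC→C4→Exit (+1); total 5.
No residual Hall→Exit path; max flow = 5.
Certifying cut of size 5: {Hall→C3, Hall→C5, Hall→Exit, Hall→StairB, Hall→StairC}.

5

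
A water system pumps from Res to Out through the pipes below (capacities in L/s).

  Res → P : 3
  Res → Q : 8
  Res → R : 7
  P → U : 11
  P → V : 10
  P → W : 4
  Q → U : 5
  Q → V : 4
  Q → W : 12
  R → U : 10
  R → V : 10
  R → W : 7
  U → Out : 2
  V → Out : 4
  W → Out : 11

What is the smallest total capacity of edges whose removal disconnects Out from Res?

17

Augment Res→P→U→Out: bottleneck 2, flow now 2.
Augment Res→P→V→Out: bottleneck 1, flow now 3.
Augment Res→Q→V→Out: bottleneck 3, flow now 6.
Augment Res→Q→W→Out: bottleneck 5, flow now 11.
Augment Res→R→W→Out: bottleneck 6, flow now 17.
No augmenting path remains; maximum flow = 17.
By max-flow min-cut, the minimum cut capacity equals the max flow.
In the residual graph, reachable from Res: {Res, P, Q, R, U, V, W}.
Min-cut edges: U→Out (2), V→Out (4), W→Out (11); capacity 2 + 4 + 11 = 17.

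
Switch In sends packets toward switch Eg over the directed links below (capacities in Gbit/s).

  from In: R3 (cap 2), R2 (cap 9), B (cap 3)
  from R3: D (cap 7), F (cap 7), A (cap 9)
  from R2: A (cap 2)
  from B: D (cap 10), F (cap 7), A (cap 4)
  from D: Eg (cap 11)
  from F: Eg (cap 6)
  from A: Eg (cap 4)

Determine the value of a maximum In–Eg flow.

7

Augment In→R3→D→Eg: bottleneck 2, flow now 2.
Augment In→R2→A→Eg: bottleneck 2, flow now 4.
Augment In→B→D→Eg: bottleneck 3, flow now 7.
No augmenting path remains; maximum flow = 7.
In the residual graph, reachable from In: {In, R2}.
Min-cut edges: In→R3 (2), In→B (3), R2→A (2); capacity 2 + 3 + 2 = 7.
This cut is saturated, so no flow can exceed 7.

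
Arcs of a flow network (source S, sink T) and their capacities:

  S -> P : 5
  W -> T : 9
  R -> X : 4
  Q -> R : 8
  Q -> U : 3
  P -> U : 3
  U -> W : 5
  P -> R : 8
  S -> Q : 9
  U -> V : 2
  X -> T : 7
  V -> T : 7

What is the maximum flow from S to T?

10

Augment S→P→R→X→T: bottleneck 4, flow now 4.
Augment S→P→U→V→T: bottleneck 1, flow now 5.
Augment S→Q→U→V→T: bottleneck 1, flow now 6.
Augment S→Q→U→W→T: bottleneck 2, flow now 8.
Augment S→Q→R→P→U→W→T: bottleneck 2, flow now 10. (uses reverse residual edge)
No augmenting path remains; maximum flow = 10.
In the residual graph, reachable from S: {S, P, Q, R}.
Min-cut edges: P→U (3), Q→U (3), R→X (4); capacity 3 + 3 + 4 = 10.
This cut is saturated, so no flow can exceed 10.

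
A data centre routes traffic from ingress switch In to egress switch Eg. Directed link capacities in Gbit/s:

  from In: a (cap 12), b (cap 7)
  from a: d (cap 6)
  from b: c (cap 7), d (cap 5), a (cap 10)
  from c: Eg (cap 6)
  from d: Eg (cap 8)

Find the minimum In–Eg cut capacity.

13

Augment In→a→d→Eg: bottleneck 6, flow now 6.
Augment In→b→c→Eg: bottleneck 6, flow now 12.
Augment In→b→d→Eg: bottleneck 1, flow now 13.
No augmenting path remains; maximum flow = 13.
By max-flow min-cut, the minimum cut capacity equals the max flow.
In the residual graph, reachable from In: {In, a}.
Min-cut edges: In→b (7), a→d (6); capacity 7 + 6 = 13.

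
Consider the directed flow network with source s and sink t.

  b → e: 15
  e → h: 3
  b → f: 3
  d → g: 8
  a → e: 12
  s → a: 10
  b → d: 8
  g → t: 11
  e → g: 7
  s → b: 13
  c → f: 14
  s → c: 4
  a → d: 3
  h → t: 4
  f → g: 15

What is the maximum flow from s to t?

14

Augment s→a→d→g→t: bottleneck 3, flow now 3.
Augment s→a→e→g→t: bottleneck 7, flow now 10.
Augment s→b→d→g→t: bottleneck 1, flow now 11.
Augment s→b→e→h→t: bottleneck 3, flow now 14.
No augmenting path remains; maximum flow = 14.
In the residual graph, reachable from s: {s, a, b, c, d, e, f, g}.
Min-cut edges: e→h (3), g→t (11); capacity 3 + 11 = 14.
This cut is saturated, so no flow can exceed 14.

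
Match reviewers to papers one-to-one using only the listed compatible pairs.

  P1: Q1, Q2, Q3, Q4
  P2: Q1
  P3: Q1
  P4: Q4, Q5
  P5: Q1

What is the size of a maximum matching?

3

Unit-capacity flow: source→left, listed edges, right→sink; max matching = max flow.
Augmenting path P1→Q1 (+1); matched 1.
Augmenting path P4→Q4 (+1); matched 2.
Augmenting path P2→Q1→P1→Q2 (+1); matched 3.
No augmenting path remains; maximum matching = 3.
König certificate: {P1, P4, Q1} is a vertex cover of size 3 (every listed pair touches it), so no matching can be larger.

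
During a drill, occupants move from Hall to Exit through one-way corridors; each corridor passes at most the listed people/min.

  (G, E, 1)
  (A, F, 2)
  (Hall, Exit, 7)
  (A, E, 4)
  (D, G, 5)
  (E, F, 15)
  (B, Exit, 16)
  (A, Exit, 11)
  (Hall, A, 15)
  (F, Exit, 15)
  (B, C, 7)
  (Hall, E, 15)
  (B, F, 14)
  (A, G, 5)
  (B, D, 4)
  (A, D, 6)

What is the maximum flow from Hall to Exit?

33

Augment Hall→Exit: bottleneck 7, flow now 7.
Augment Hall→A→Exit: bottleneck 11, flow now 18.
Augment Hall→A→F→Exit: bottleneck 2, flow now 20.
Augment Hall→E→F→Exit: bottleneck 13, flow now 33.
No augmenting path remains; maximum flow = 33.
In the residual graph, reachable from Hall: {Hall, A, D, E, F, G}.
Min-cut edges: Hall→Exit (7), A→Exit (11), F→Exit (15); capacity 7 + 11 + 15 = 33.
This cut is saturated, so no flow can exceed 33.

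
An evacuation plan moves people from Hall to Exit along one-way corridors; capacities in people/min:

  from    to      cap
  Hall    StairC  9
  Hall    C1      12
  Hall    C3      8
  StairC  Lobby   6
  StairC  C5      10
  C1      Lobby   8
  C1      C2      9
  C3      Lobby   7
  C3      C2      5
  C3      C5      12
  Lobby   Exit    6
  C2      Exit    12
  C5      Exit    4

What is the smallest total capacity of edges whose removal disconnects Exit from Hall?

Augment Hall→StairC→Lobby→Exit: bottleneck 6, flow now 6.
Augment Hall→StairC→C5→Exit: bottleneck 3, flow now 9.
Augment Hall→C1→C2→Exit: bottleneck 9, flow now 18.
Augment Hall→C3→C2→Exit: bottleneck 3, flow now 21.
Augment Hall→C3→C5→Exit: bottleneck 1, flow now 22.
No augmenting path remains; maximum flow = 22.
By max-flow min-cut, the minimum cut capacity equals the max flow.
In the residual graph, reachable from Hall: {Hall, StairC, C1, C3, Lobby, C2, C5}.
Min-cut edges: Lobby→Exit (6), C2→Exit (12), C5→Exit (4); capacity 6 + 12 + 4 = 22.

22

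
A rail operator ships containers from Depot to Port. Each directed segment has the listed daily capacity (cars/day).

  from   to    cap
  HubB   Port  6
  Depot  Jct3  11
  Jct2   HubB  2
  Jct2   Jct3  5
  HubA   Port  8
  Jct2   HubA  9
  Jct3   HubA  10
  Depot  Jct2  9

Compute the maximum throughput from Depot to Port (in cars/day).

10

Augment Depot→Jct2→HubA→Port: bottleneck 8, flow now 8.
Augment Depot→Jct2→HubB→Port: bottleneck 1, flow now 9.
Augment Depot→Jct3→HubA→Jct2→HubB→Port: bottleneck 1, flow now 10. (uses reverse residual edge)
No augmenting path remains; maximum flow = 10.
In the residual graph, reachable from Depot: {Depot, Jct2, Jct3, HubA}.
Min-cut edges: Jct2→HubB (2), HubA→Port (8); capacity 2 + 8 = 10.
This cut is saturated, so no flow can exceed 10.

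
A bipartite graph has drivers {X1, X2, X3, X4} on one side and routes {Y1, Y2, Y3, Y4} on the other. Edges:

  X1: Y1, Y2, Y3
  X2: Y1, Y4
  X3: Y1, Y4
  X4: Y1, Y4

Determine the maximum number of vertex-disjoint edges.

Unit-capacity flow: source→left, listed edges, right→sink; max matching = max flow.
Augmenting path X1→Y1 (+1); matched 1.
Augmenting path X2→Y4 (+1); matched 2.
Augmenting path X3→Y1→X1→Y2 (+1); matched 3.
No augmenting path remains; maximum matching = 3.
König certificate: {X1, Y1, Y4} is a vertex cover of size 3 (every listed pair touches it), so no matching can be larger.

3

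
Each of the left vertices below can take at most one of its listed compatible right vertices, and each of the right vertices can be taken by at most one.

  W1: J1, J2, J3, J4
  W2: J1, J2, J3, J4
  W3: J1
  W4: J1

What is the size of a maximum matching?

3

Unit-capacity flow: source→left, listed edges, right→sink; max matching = max flow.
Augmenting path W1→J1 (+1); matched 1.
Augmenting path W2→J2 (+1); matched 2.
Augmenting path W3→J1→W1→J3 (+1); matched 3.
No augmenting path remains; maximum matching = 3.
König certificate: {W1, W2, J1} is a vertex cover of size 3 (every listed pair touches it), so no matching can be larger.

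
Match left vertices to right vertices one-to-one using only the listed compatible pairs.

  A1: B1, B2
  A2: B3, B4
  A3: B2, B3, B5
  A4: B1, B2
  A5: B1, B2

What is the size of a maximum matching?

Unit-capacity flow: source→left, listed edges, right→sink; max matching = max flow.
Augmenting path A1→B1 (+1); matched 1.
Augmenting path A2→B3 (+1); matched 2.
Augmenting path A3→B2 (+1); matched 3.
Augmenting path A4→B2→A3→B5 (+1); matched 4.
No augmenting path remains; maximum matching = 4.
König certificate: {A2, A3, B1, B2} is a vertex cover of size 4 (every listed pair touches it), so no matching can be larger.

4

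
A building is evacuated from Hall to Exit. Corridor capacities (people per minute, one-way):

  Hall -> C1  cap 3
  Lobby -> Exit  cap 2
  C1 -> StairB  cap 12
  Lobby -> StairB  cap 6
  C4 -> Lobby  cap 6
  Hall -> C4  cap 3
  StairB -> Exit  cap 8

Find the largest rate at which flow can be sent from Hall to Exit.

Augment Hall→C4→Lobby→Exit: bottleneck 2, flow now 2.
Augment Hall→C1→StairB→Exit: bottleneck 3, flow now 5.
Augment Hall→C4→Lobby→StairB→Exit: bottleneck 1, flow now 6.
No augmenting path remains; maximum flow = 6.
In the residual graph, reachable from Hall: {Hall}.
Min-cut edges: Hall→C4 (3), Hall→C1 (3); capacity 3 + 3 = 6.
This cut is saturated, so no flow can exceed 6.

6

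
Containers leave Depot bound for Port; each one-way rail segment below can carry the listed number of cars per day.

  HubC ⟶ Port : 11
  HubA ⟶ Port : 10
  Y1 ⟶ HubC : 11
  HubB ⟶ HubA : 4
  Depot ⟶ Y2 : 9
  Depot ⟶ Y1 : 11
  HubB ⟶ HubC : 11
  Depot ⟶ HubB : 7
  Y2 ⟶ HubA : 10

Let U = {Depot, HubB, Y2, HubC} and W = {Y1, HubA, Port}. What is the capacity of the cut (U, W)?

Edges leaving {Depot, HubB, Y2, HubC}: Depot→Y1 (11), HubB→HubA (4), Y2→HubA (10), HubC→Port (11).
Cut capacity = 11 + 4 + 10 + 11 = 36.

36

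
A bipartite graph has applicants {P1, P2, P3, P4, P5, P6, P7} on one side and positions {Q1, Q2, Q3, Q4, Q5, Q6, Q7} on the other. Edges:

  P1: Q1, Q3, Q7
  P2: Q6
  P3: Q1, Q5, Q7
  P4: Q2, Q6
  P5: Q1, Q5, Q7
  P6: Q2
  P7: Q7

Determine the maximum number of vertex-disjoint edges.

6

Unit-capacity flow: source→left, listed edges, right→sink; max matching = max flow.
Augmenting path P1→Q1 (+1); matched 1.
Augmenting path P2→Q6 (+1); matched 2.
Augmenting path P3→Q5 (+1); matched 3.
Augmenting path P4→Q2 (+1); matched 4.
Augmenting path P5→Q7 (+1); matched 5.
Augmenting path P7→Q7→P5→Q1→P1→Q3 (+1); matched 6.
No augmenting path remains; maximum matching = 6.
König certificate: {P1, P3, P5, P7, Q2, Q6} is a vertex cover of size 6 (every listed pair touches it), so no matching can be larger.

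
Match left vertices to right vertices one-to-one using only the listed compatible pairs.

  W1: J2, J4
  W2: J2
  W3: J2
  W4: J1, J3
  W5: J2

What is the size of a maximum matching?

Unit-capacity flow: source→left, listed edges, right→sink; max matching = max flow.
Augmenting path W1→J2 (+1); matched 1.
Augmenting path W4→J1 (+1); matched 2.
Augmenting path W2→J2→W1→J4 (+1); matched 3.
No augmenting path remains; maximum matching = 3.
König certificate: {W1, W4, J2} is a vertex cover of size 3 (every listed pair touches it), so no matching can be larger.

3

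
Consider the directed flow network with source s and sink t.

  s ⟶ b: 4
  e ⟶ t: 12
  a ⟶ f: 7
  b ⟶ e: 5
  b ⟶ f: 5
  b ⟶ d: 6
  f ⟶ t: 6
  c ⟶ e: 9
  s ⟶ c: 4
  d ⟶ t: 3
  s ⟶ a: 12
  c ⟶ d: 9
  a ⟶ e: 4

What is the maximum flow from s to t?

Augment s→a→e→t: bottleneck 4, flow now 4.
Augment s→a→f→t: bottleneck 6, flow now 10.
Augment s→b→d→t: bottleneck 3, flow now 13.
Augment s→b→e→t: bottleneck 1, flow now 14.
Augment s→c→e→t: bottleneck 4, flow now 18.
No augmenting path remains; maximum flow = 18.
In the residual graph, reachable from s: {s, a, f}.
Min-cut edges: s→b (4), s→c (4), a→e (4), f→t (6); capacity 4 + 4 + 4 + 6 = 18.
This cut is saturated, so no flow can exceed 18.

18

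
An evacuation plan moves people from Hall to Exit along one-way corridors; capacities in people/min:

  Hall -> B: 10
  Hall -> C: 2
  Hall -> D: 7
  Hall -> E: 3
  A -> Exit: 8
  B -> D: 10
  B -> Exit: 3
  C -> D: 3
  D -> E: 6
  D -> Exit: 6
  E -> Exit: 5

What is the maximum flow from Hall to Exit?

Augment Hall→B→Exit: bottleneck 3, flow now 3.
Augment Hall→D→Exit: bottleneck 6, flow now 9.
Augment Hall→E→Exit: bottleneck 3, flow now 12.
Augment Hall→D→E→Exit: bottleneck 1, flow now 13.
Augment Hall→B→D→E→Exit: bottleneck 1, flow now 14.
No augmenting path remains; maximum flow = 14.
In the residual graph, reachable from Hall: {Hall, B, C, D, E}.
Min-cut edges: B→Exit (3), D→Exit (6), E→Exit (5); capacity 3 + 6 + 5 = 14.
This cut is saturated, so no flow can exceed 14.

14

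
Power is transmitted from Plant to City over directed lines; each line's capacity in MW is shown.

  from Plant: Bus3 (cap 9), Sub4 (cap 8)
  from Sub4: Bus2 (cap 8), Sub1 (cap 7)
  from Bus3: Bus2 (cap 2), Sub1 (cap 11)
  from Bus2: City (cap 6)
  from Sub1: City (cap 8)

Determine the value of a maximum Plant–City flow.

14

Augment Plant→Sub4→Bus2→City: bottleneck 6, flow now 6.
Augment Plant→Sub4→Sub1→City: bottleneck 2, flow now 8.
Augment Plant→Bus3→Sub1→City: bottleneck 6, flow now 14.
No augmenting path remains; maximum flow = 14.
In the residual graph, reachable from Plant: {Plant, Sub4, Bus3, Bus2, Sub1}.
Min-cut edges: Bus2→City (6), Sub1→City (8); capacity 6 + 8 = 14.
This cut is saturated, so no flow can exceed 14.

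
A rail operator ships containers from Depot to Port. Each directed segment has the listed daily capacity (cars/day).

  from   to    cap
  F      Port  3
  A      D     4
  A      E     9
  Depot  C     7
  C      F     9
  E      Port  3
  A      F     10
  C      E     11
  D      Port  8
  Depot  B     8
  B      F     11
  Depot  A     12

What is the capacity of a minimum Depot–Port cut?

Augment Depot→A→D→Port: bottleneck 4, flow now 4.
Augment Depot→A→E→Port: bottleneck 3, flow now 7.
Augment Depot→A→F→Port: bottleneck 3, flow now 10.
No augmenting path remains; maximum flow = 10.
By max-flow min-cut, the minimum cut capacity equals the max flow.
In the residual graph, reachable from Depot: {Depot, A, B, C, E, F}.
Min-cut edges: A→D (4), E→Port (3), F→Port (3); capacity 4 + 3 + 3 = 10.

10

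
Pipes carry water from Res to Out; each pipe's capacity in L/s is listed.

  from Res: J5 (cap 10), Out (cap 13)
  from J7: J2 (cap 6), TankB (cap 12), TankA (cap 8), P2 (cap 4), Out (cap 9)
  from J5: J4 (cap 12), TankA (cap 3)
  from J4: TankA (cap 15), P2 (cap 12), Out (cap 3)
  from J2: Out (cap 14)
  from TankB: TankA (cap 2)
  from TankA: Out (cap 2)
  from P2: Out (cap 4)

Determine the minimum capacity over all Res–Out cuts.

Augment Res→Out: bottleneck 13, flow now 13.
Augment Res→J5→J4→Out: bottleneck 3, flow now 16.
Augment Res→J5→TankA→Out: bottleneck 2, flow now 18.
Augment Res→J5→J4→P2→Out: bottleneck 4, flow now 22.
No augmenting path remains; maximum flow = 22.
By max-flow min-cut, the minimum cut capacity equals the max flow.
In the residual graph, reachable from Res: {Res, J5, J4, TankA, P2}.
Min-cut edges: Res→Out (13), J4→Out (3), TankA→Out (2), P2→Out (4); capacity 13 + 3 + 2 + 4 = 22.

22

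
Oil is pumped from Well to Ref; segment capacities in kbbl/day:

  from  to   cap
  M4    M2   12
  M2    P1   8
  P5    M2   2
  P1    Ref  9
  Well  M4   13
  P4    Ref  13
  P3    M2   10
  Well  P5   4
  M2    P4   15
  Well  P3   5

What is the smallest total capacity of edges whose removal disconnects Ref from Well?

19

Augment Well→M4→M2→P4→Ref: bottleneck 12, flow now 12.
Augment Well→P5→M2→P4→Ref: bottleneck 1, flow now 13.
Augment Well→P5→M2→P1→Ref: bottleneck 1, flow now 14.
Augment Well→P3→M2→P1→Ref: bottleneck 5, flow now 19.
No augmenting path remains; maximum flow = 19.
By max-flow min-cut, the minimum cut capacity equals the max flow.
In the residual graph, reachable from Well: {Well, M4, P5}.
Min-cut edges: Well→P3 (5), M4→M2 (12), P5→M2 (2); capacity 5 + 12 + 2 = 19.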